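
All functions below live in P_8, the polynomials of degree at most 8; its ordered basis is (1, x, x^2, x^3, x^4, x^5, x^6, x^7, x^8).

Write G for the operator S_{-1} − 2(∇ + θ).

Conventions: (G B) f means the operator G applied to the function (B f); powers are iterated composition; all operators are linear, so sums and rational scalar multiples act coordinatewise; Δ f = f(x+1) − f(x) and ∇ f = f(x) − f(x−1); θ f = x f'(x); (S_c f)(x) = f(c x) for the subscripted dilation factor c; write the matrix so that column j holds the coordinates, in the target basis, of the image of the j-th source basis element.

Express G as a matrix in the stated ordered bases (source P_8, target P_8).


the matrix is [[1, -2, 2, -2, 2, -2, 2, -2, 2]; [0, -3, -4, 6, -8, 10, -12, 14, -16]; [0, 0, -3, -6, 12, -20, 30, -42, 56]; [0, 0, 0, -7, -8, 20, -40, 70, -112]; [0, 0, 0, 0, -7, -10, 30, -70, 140]; [0, 0, 0, 0, 0, -11, -12, 42, -112]; [0, 0, 0, 0, 0, 0, -11, -14, 56]; [0, 0, 0, 0, 0, 0, 0, -15, -16]; [0, 0, 0, 0, 0, 0, 0, 0, -15]] (rows listed top to bottom)

image of 1: 1
image of x: -3x - 2
image of x^2: -3x^2 - 4x + 2
image of x^3: -7x^3 - 6x^2 + 6x - 2
image of x^4: -7x^4 - 8x^3 + 12x^2 - 8x + 2
image of x^5: -11x^5 - 10x^4 + 20x^3 - 20x^2 + 10x - 2
image of x^6: -11x^6 - 12x^5 + 30x^4 - 40x^3 + 30x^2 - 12x + 2
image of x^7: -15x^7 - 14x^6 + 42x^5 - 70x^4 + 70x^3 - 42x^2 + 14x - 2
image of x^8: -15x^8 - 16x^7 + 56x^6 - 112x^5 + 140x^4 - 112x^3 + 56x^2 - 16x + 2
each image's coordinates form column j of the matrix


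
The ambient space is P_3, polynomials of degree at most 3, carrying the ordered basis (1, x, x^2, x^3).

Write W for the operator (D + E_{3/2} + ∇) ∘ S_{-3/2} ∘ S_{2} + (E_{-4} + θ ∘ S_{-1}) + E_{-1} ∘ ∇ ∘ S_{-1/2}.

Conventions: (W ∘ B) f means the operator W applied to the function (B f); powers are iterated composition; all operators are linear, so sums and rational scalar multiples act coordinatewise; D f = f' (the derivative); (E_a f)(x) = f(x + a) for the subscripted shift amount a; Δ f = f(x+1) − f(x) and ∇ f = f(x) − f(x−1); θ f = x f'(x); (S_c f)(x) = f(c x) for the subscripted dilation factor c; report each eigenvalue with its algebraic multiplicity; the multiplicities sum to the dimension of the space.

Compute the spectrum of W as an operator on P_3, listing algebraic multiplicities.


λ = -29 (multiplicity 1), λ = -3 (multiplicity 1), λ = 2 (multiplicity 1), λ = 12 (multiplicity 1)

image of 1: 2
image of x: -3x - 15
image of x^2: 12x^2 + (111/2)x + 53/2
image of x^3: -29x^3 - (2367/8)x^2 - (417/8)x - 183
the matrix is upper triangular; its diagonal is (2, -3, 12, -29)
for a triangular matrix the eigenvalues are the diagonal entries, with algebraic multiplicity their repetition count


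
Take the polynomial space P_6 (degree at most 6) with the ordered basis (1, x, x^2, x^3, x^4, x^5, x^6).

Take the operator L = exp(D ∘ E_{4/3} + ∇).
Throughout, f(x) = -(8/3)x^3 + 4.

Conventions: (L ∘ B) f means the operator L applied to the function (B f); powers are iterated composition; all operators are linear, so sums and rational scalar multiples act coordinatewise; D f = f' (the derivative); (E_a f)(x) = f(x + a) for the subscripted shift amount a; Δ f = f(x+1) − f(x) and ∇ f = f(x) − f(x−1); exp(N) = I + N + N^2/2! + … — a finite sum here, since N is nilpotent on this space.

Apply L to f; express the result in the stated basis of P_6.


order-1 term: -16x^2 - (40/3)x - 152/9
order-2 term: -32x - 80/3
order-3 term: -64/3
the series for exp(D ∘ E_{4/3} + ∇) f terminates at order 3
exp(D ∘ E_{4/3} + ∇) f = -(8/3)x^3 - 16x^2 - (136/3)x - 548/9

the image equals g(x) = -(8/3)x^3 - 16x^2 - (136/3)x - 548/9


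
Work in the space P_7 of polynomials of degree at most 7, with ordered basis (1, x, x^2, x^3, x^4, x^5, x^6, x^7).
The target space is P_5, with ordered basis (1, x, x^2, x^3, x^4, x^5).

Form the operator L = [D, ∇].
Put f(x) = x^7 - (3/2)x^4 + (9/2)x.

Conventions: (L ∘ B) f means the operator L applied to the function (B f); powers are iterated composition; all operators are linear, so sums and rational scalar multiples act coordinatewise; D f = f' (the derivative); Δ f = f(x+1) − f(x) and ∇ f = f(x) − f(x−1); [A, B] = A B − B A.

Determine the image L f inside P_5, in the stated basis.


g(x) = 0

∇ f = 7x^6 - 21x^5 + 35x^4 - 41x^3 + 30x^2 - 13x + 7
D ∇ f = 42x^5 - 105x^4 + 140x^3 - 123x^2 + 60x - 13
D f = 7x^6 - 6x^3 + 9/2
∇ D f = 42x^5 - 105x^4 + 140x^3 - 123x^2 + 60x - 13
[D, ∇] f = 0


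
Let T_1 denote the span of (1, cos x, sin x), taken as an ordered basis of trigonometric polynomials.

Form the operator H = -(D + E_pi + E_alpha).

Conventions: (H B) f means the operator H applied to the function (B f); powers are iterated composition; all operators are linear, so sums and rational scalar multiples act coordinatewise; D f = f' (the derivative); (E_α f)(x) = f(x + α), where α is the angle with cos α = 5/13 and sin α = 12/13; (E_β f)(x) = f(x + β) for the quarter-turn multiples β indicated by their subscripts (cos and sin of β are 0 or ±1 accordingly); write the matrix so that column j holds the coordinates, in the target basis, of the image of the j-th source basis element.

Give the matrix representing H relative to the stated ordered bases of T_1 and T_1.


image of 1: -2
image of cos x: (8/13)cos x + (25/13)sin x
image of sin x: -(25/13)cos x + (8/13)sin x
each image's coordinates form column j of the matrix

the matrix is [[-2, 0, 0]; [0, 8/13, -25/13]; [0, 25/13, 8/13]] (rows listed top to bottom)


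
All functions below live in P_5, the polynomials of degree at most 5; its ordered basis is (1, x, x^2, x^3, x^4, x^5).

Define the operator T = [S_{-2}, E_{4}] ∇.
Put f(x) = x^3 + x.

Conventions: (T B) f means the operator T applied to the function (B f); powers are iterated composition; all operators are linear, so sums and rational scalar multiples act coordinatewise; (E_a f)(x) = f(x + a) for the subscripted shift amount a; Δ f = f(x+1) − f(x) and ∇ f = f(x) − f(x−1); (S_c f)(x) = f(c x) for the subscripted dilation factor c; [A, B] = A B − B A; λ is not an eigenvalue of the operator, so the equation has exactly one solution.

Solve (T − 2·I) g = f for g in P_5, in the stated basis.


the result is g(x) = -(1/2)x^3 + (71/2)x + 45

write g with unknown coordinates in the stated basis and equate coefficients in (T − 2·I) g = f
solving from the highest basis element down gives g = -(1/2)x^3 + (71/2)x + 45
check: T g = 72x + 90
so T g − 2·g = x^3 + x = f ✓


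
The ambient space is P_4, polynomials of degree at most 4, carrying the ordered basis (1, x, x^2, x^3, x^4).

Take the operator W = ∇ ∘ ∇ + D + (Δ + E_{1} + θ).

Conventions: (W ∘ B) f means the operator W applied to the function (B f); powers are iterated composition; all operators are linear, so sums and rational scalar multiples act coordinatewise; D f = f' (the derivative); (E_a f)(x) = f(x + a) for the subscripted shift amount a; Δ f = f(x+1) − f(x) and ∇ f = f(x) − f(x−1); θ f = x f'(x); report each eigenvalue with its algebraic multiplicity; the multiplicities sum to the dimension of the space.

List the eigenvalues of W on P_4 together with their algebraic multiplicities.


λ = 1 (multiplicity 1), λ = 2 (multiplicity 1), λ = 3 (multiplicity 1), λ = 4 (multiplicity 1), λ = 5 (multiplicity 1)

image of 1: 1
image of x: 2x + 3
image of x^2: 3x^2 + 6x + 4
image of x^3: 4x^3 + 9x^2 + 12x - 4
image of x^4: 5x^4 + 12x^3 + 24x^2 - 16x + 16
the matrix is upper triangular; its diagonal is (1, 2, 3, 4, 5)
for a triangular matrix the eigenvalues are the diagonal entries, with algebraic multiplicity their repetition count


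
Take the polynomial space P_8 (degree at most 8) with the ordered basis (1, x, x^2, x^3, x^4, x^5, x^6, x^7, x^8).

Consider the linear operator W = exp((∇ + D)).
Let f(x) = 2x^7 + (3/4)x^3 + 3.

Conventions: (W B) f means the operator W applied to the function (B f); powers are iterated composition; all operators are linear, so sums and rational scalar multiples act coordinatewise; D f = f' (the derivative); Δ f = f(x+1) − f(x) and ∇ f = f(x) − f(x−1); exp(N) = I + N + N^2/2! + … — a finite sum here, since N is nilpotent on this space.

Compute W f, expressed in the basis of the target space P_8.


order-1 term: 28x^6 - 42x^5 + 70x^4 - 70x^3 + (93/2)x^2 - (65/4)x + 11/4
order-2 term: 168x^5 - 420x^4 + 770x^3 - 840x^2 + 527x - 289/2
order-3 term: 560x^4 - 1680x^3 + 2940x^2 - 2730x + 1084
order-4 term: 1120x^3 - 3360x^2 + 4760x - 2660
order-5 term: 1344x^2 - 3360x + 2800
order-6 term: 896x - 1344
order-7 term: 256
the series for exp((∇ + D)) f terminates at order 7
exp((∇ + D)) f = 2x^7 + 28x^6 + 126x^5 + 210x^4 + (563/4)x^3 + (261/2)x^2 + (307/4)x - 11/4

the result is g(x) = 2x^7 + 28x^6 + 126x^5 + 210x^4 + (563/4)x^3 + (261/2)x^2 + (307/4)x - 11/4


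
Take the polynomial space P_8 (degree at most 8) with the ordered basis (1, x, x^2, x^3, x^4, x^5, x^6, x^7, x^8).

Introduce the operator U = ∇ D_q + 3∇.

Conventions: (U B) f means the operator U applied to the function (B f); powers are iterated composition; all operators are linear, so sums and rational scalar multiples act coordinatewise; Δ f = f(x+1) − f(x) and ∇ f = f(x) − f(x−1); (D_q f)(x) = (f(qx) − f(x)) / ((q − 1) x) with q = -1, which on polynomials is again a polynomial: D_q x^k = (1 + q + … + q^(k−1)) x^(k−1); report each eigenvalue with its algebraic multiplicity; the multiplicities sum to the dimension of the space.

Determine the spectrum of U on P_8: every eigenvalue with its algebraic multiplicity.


image of 1: 0
image of x: 3
image of x^2: 6x - 3
image of x^3: 9x^2 - 7x + 2
image of x^4: 12x^3 - 18x^2 + 12x - 3
image of x^5: 15x^4 - 26x^3 + 24x^2 - 11x + 2
image of x^6: 18x^5 - 45x^4 + 60x^3 - 45x^2 + 18x - 3
image of x^7: 21x^6 - 57x^5 + 90x^4 - 85x^3 + 48x^2 - 15x + 2
image of x^8: 24x^7 - 84x^6 + 168x^5 - 210x^4 + 168x^3 - 84x^2 + 24x - 3
the matrix is upper triangular; its diagonal is (0, 0, 0, 0, 0, 0, 0, 0, 0)
for a triangular matrix the eigenvalues are the diagonal entries, with algebraic multiplicity their repetition count

λ = 0 (multiplicity 9)


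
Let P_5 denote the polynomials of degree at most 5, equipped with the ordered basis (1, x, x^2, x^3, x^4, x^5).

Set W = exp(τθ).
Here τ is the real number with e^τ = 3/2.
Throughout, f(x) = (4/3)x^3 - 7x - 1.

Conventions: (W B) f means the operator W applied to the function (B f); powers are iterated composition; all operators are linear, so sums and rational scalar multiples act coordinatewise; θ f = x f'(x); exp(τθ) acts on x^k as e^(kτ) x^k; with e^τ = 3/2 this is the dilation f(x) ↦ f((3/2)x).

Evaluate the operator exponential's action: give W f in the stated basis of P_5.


exp(τθ) x^k = e^(kτ) x^k; with e^τ = 3/2 this sends x^k to (3/2)^k x^k
x ↦ 3/2 x
x^3 ↦ 27/8 x^3
applying this coordinatewise to f: exp(τθ) f = (9/2)x^3 - (21/2)x - 1

the image equals g(x) = (9/2)x^3 - (21/2)x - 1


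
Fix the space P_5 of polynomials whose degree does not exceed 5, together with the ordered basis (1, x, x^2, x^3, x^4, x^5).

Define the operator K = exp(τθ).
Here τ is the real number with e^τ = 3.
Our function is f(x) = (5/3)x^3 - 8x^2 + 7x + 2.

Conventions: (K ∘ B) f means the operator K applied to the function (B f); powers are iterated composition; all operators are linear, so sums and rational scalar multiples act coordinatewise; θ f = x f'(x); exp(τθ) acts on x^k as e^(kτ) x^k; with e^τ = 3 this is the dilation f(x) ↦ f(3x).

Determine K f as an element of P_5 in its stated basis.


the image equals g(x) = 45x^3 - 72x^2 + 21x + 2

exp(τθ) x^k = e^(kτ) x^k; with e^τ = 3 this sends x^k to 3^k x^k
x ↦ 3 x
x^2 ↦ 9 x^2
x^3 ↦ 27 x^3
applying this coordinatewise to f: exp(τθ) f = 45x^3 - 72x^2 + 21x + 2


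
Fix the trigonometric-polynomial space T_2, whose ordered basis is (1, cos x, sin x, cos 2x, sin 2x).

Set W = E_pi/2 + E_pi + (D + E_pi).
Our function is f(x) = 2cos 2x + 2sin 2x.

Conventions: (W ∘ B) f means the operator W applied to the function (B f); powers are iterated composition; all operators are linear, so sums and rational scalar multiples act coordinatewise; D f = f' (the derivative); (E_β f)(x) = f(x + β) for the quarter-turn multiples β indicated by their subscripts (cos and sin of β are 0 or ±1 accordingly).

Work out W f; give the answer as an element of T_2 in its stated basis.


E_pi/2 f = -2cos 2x - 2sin 2x
E_pi f = 2cos 2x + 2sin 2x
D f = 4cos 2x - 4sin 2x
E_pi f = 2cos 2x + 2sin 2x
(D + E_pi) f = 6cos 2x - 2sin 2x
(E_pi/2 + E_pi + (D + E_pi)) f = 6cos 2x - 2sin 2x

the result is g(x) = 6cos 2x - 2sin 2x


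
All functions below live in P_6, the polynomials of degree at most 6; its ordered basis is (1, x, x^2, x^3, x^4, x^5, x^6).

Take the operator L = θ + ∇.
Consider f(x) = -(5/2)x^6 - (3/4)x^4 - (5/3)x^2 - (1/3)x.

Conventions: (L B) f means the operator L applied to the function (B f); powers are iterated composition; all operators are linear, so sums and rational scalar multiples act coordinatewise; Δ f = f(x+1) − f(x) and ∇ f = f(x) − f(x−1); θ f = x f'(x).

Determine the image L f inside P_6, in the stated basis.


θ f = -15x^6 - 3x^4 - (10/3)x^2 - (1/3)x
∇ f = -15x^5 + (75/2)x^4 - 53x^3 + 42x^2 - (64/3)x + 55/12
(θ + ∇) f = -15x^6 - 15x^5 + (69/2)x^4 - 53x^3 + (116/3)x^2 - (65/3)x + 55/12

g(x) = -15x^6 - 15x^5 + (69/2)x^4 - 53x^3 + (116/3)x^2 - (65/3)x + 55/12


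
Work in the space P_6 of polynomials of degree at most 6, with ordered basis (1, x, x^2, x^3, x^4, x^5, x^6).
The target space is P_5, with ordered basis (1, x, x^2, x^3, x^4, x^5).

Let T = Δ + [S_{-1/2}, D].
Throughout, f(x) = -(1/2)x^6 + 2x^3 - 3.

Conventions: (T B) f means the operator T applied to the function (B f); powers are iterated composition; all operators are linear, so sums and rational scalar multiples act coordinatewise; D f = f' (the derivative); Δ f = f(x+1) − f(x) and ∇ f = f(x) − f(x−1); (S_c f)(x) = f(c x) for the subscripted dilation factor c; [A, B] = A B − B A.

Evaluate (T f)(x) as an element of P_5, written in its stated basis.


g(x) = -(183/64)x^5 - (15/2)x^4 - 10x^3 + (3/4)x^2 + 3x + 3/2

Δ f = -3x^5 - (15/2)x^4 - 10x^3 - (3/2)x^2 + 3x + 3/2
D f = -3x^5 + 6x^2
S_{-1/2} D f = (3/32)x^5 + (3/2)x^2
S_{-1/2} f = -(1/128)x^6 - (1/4)x^3 - 3
D S_{-1/2} f = -(3/64)x^5 - (3/4)x^2
[S_{-1/2}, D] f = (9/64)x^5 + (9/4)x^2
(Δ + [S_{-1/2}, D]) f = -(183/64)x^5 - (15/2)x^4 - 10x^3 + (3/4)x^2 + 3x + 3/2


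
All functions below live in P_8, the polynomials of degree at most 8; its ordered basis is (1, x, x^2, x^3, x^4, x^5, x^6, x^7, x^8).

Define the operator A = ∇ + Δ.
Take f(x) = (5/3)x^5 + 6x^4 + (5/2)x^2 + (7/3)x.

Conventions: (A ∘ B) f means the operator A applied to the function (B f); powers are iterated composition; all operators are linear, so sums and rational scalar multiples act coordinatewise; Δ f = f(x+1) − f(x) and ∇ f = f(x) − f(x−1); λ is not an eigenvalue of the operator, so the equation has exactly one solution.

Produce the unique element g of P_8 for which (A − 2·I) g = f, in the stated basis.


write g with unknown coordinates in the stated basis and equate coefficients in (A − 2·I) g = f
solving from the highest basis element down gives g = -(5/6)x^5 - (43/6)x^4 - (86/3)x^3 - (1147/12)x^2 - 221x - 501/2
check: A g = -(25/3)x^4 - (172/3)x^3 - (566/3)x^2 - (1319/3)x - 501
so A g − 2·g = (5/3)x^5 + 6x^4 + (5/2)x^2 + (7/3)x = f ✓

the result is g(x) = -(5/6)x^5 - (43/6)x^4 - (86/3)x^3 - (1147/12)x^2 - 221x - 501/2


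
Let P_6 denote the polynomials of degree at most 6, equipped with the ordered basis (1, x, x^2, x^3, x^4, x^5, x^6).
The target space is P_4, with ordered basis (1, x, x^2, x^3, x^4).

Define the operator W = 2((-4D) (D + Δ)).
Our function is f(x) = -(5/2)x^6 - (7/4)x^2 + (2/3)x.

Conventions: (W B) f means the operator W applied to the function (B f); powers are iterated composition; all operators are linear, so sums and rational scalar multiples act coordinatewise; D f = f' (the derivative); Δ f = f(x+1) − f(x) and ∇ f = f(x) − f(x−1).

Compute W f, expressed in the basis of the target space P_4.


g(x) = 1200x^4 + 1200x^3 + 1200x^2 + 600x + 176

D f = -15x^5 - (7/2)x + 2/3
Δ f = -15x^5 - (75/2)x^4 - 50x^3 - (75/2)x^2 - (37/2)x - 43/12
(D + Δ) f = -30x^5 - (75/2)x^4 - 50x^3 - (75/2)x^2 - 22x - 35/12
D (D + Δ) f = -150x^4 - 150x^3 - 150x^2 - 75x - 22
(-4D) (D + Δ) f = 600x^4 + 600x^3 + 600x^2 + 300x + 88
(2((-4D) (D + Δ))) f = 1200x^4 + 1200x^3 + 1200x^2 + 600x + 176


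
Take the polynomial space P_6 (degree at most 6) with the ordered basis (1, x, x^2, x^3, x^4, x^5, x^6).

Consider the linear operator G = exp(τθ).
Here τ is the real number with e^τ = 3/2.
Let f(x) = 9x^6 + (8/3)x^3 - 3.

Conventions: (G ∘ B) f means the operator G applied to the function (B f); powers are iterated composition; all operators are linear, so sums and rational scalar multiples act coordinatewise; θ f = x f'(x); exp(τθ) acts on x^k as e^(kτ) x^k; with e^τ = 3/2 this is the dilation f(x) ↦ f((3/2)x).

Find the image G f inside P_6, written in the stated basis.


g(x) = (6561/64)x^6 + 9x^3 - 3

exp(τθ) x^k = e^(kτ) x^k; with e^τ = 3/2 this sends x^k to (3/2)^k x^k
x^3 ↦ 27/8 x^3
x^6 ↦ 729/64 x^6
applying this coordinatewise to f: exp(τθ) f = (6561/64)x^6 + 9x^3 - 3


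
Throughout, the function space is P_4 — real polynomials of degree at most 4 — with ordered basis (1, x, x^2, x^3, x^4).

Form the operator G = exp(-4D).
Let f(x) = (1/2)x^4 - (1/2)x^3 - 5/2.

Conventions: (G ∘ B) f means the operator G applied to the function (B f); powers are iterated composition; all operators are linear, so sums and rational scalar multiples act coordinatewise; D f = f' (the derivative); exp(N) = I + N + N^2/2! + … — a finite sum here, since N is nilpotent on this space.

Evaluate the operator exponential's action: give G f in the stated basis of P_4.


the result is g(x) = (1/2)x^4 - (17/2)x^3 + 54x^2 - 152x + 315/2

order-1 term: -8x^3 + 6x^2
order-2 term: 48x^2 - 24x
order-3 term: -128x + 32
order-4 term: 128
the series for exp(-4D) f terminates at order 4
exp(-4D) f = (1/2)x^4 - (17/2)x^3 + 54x^2 - 152x + 315/2


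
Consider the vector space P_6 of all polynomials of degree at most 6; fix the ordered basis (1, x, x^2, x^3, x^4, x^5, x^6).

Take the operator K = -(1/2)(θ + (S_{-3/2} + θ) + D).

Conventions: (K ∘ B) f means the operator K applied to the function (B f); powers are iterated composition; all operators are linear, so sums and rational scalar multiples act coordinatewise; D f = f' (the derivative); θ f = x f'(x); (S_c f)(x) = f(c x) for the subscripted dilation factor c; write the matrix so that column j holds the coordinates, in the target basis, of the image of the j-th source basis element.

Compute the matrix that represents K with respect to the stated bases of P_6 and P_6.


the matrix is [[-1/2, -1/2, 0, 0, 0, 0, 0]; [0, -1/4, -1, 0, 0, 0, 0]; [0, 0, -25/8, -3/2, 0, 0, 0]; [0, 0, 0, -21/16, -2, 0, 0]; [0, 0, 0, 0, -209/32, -5/2, 0]; [0, 0, 0, 0, 0, -77/64, -3]; [0, 0, 0, 0, 0, 0, -1497/128]] (rows listed top to bottom)

image of 1: -1/2
image of x: -(1/4)x - 1/2
image of x^2: -(25/8)x^2 - x
image of x^3: -(21/16)x^3 - (3/2)x^2
image of x^4: -(209/32)x^4 - 2x^3
image of x^5: -(77/64)x^5 - (5/2)x^4
image of x^6: -(1497/128)x^6 - 3x^5
each image's coordinates form column j of the matrix


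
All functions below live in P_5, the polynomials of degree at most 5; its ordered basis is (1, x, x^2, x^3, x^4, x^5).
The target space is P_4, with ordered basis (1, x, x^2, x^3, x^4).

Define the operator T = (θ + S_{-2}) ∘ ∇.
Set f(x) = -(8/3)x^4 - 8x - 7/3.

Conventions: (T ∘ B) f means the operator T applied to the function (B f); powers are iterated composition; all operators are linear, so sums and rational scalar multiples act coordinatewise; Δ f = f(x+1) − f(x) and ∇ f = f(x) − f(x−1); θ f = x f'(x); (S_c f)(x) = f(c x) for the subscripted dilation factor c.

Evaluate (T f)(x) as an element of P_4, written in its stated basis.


the image equals g(x) = (160/3)x^3 + 96x^2 + (32/3)x - 16/3

∇ f = -(32/3)x^3 + 16x^2 - (32/3)x - 16/3
θ ∇ f = -32x^3 + 32x^2 - (32/3)x
S_{-2} ∇ f = (256/3)x^3 + 64x^2 + (64/3)x - 16/3
(θ + S_{-2}) ∇ f = (160/3)x^3 + 96x^2 + (32/3)x - 16/3


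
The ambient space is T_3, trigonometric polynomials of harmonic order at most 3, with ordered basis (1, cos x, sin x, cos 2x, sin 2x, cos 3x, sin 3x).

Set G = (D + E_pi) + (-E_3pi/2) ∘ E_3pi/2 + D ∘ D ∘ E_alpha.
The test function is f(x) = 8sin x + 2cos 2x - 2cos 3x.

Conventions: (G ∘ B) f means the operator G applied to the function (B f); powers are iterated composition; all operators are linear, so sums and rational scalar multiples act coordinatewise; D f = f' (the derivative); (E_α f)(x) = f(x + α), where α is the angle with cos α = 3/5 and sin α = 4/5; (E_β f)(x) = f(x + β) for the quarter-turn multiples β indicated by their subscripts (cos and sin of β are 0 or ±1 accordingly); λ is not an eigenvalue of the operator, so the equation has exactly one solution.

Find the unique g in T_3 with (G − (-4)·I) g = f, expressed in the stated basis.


write g with unknown coordinates in the stated basis and equate coefficients in (G − (-4)·I) g = f
solving from the highest basis element down gives g = -(4/29)cos x + (68/29)sin x + (64/185)cos 2x - (23/185)sin 2x - (1553/9649)cos 3x + (21/9649)sin 3x
check: G g = (16/29)cos x - (40/29)sin x + (114/185)cos 2x + (92/185)sin 2x - (13086/9649)cos 3x - (84/9649)sin 3x
so G g − (-4)·g = 8sin x + 2cos 2x - 2cos 3x = f ✓

g(x) = -(4/29)cos x + (68/29)sin x + (64/185)cos 2x - (23/185)sin 2x - (1553/9649)cos 3x + (21/9649)sin 3x


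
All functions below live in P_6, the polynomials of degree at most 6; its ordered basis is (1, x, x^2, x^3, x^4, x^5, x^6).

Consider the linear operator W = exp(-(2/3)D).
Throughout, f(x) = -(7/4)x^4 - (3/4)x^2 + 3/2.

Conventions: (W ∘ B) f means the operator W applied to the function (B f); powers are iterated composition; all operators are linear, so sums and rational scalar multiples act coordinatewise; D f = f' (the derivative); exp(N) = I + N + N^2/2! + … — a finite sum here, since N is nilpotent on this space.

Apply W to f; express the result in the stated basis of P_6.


the result is g(x) = -(7/4)x^4 + (14/3)x^3 - (65/12)x^2 + (83/27)x + 133/162

order-1 term: (14/3)x^3 + x
order-2 term: -(14/3)x^2 - 1/3
order-3 term: (56/27)x
order-4 term: -28/81
the series for exp(-(2/3)D) f terminates at order 4
exp(-(2/3)D) f = -(7/4)x^4 + (14/3)x^3 - (65/12)x^2 + (83/27)x + 133/162


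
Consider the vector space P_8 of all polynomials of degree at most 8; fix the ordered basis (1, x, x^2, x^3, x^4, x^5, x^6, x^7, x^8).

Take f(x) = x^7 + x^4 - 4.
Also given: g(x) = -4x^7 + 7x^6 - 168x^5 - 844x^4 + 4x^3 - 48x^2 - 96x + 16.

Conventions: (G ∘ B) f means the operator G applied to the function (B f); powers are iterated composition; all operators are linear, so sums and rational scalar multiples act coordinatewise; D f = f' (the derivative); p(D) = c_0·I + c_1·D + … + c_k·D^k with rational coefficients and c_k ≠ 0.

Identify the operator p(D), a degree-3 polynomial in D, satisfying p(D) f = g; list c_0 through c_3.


p(D) = -4·I + D − 4·D^2 − 4·D^3, i.e. c_0 = -4, c_1 = 1, c_2 = -4, c_3 = -4

D^0 f = x^7 + x^4 - 4
D^1 f = 7x^6 + 4x^3
D^2 f = 42x^5 + 12x^2
D^3 f = 210x^4 + 24x
matching coefficients of g against c_0 f + c_1 Df + … from the top degree down determines the c_i
solution: c_0 = -4, c_1 = 1, c_2 = -4, c_3 = -4


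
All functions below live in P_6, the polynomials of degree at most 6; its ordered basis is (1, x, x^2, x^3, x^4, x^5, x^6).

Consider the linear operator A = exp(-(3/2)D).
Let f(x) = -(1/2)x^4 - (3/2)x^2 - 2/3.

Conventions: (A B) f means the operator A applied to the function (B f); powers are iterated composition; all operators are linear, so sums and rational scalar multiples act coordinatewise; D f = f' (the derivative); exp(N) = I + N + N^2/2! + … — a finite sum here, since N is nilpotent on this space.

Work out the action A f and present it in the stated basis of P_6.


g(x) = -(1/2)x^4 + 3x^3 - (33/4)x^2 + (45/4)x - 631/96

order-1 term: 3x^3 + (9/2)x
order-2 term: -(27/4)x^2 - 27/8
order-3 term: (27/4)x
order-4 term: -81/32
the series for exp(-(3/2)D) f terminates at order 4
exp(-(3/2)D) f = -(1/2)x^4 + 3x^3 - (33/4)x^2 + (45/4)x - 631/96


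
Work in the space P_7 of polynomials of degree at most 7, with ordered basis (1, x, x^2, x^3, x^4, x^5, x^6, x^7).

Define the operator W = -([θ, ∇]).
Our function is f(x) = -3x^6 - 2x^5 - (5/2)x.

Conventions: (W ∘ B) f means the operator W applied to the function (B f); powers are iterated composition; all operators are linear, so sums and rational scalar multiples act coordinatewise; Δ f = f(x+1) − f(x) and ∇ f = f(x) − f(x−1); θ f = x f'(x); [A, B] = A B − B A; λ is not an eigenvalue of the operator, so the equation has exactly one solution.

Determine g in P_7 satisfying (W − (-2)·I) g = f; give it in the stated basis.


the image equals g(x) = -(3/2)x^6 + (7/2)x^5 - (125/4)x^4 + (285/2)x^3 - (1995/4)x^2 + 1170x - 5493/4

write g with unknown coordinates in the stated basis and equate coefficients in (W − (-2)·I) g = f
solving from the highest basis element down gives g = -(3/2)x^6 + (7/2)x^5 - (125/4)x^4 + (285/2)x^3 - (1995/4)x^2 + 1170x - 5493/4
check: W g = -9x^5 + (125/2)x^4 - 285x^3 + (1995/2)x^2 - (4685/2)x + 5493/2
so W g − (-2)·g = -3x^6 - 2x^5 - (5/2)x = f ✓


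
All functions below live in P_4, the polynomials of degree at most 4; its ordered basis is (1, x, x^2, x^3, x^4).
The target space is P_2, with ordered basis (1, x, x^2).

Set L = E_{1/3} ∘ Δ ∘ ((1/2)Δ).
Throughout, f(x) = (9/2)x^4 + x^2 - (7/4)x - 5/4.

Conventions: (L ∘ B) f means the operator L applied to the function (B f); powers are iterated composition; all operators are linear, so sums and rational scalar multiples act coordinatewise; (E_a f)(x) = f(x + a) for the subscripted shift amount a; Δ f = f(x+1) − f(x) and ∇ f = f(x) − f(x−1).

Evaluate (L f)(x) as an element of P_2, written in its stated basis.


the result is g(x) = 27x^2 + 72x + 107/2

Δ f = 18x^3 + 27x^2 + 20x + 15/4
((1/2)Δ) f = 9x^3 + (27/2)x^2 + 10x + 15/8
Δ ((1/2)Δ) f = 27x^2 + 54x + 65/2
E_{1/3} Δ ((1/2)Δ) f = 27x^2 + 72x + 107/2


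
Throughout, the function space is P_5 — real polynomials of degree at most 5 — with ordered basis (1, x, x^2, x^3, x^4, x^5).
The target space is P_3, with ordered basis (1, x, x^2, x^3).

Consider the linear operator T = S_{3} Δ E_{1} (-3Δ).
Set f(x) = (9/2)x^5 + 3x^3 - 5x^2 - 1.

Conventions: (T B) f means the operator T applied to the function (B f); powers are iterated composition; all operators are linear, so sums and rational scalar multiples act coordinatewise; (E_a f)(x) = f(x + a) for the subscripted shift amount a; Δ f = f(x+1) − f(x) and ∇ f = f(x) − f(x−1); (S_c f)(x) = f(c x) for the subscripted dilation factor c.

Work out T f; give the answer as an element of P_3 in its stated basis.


g(x) = -7290x^3 - 14580x^2 - 10287x - 2508

Δ f = (45/2)x^4 + 45x^3 + 54x^2 + (43/2)x + 5/2
(-3Δ) f = -(135/2)x^4 - 135x^3 - 162x^2 - (129/2)x - 15/2
E_{1} (-3Δ) f = -(135/2)x^4 - 405x^3 - 972x^2 - (2127/2)x - 873/2
Δ (E_{1} (-3Δ)) f = -270x^3 - 1620x^2 - 3429x - 2508
S_{3} Δ (E_{1} (-3Δ)) f = -7290x^3 - 14580x^2 - 10287x - 2508


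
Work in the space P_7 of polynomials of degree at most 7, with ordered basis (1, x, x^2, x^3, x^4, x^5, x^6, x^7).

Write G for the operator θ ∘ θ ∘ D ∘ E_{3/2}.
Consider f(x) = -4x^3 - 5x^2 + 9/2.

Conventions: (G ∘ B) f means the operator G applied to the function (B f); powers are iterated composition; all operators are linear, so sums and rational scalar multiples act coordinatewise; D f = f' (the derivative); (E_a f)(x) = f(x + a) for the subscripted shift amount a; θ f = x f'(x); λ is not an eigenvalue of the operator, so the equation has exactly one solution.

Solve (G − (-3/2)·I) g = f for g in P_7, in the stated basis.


g(x) = -(8/3)x^3 + 18x^2 - 8x + 3

write g with unknown coordinates in the stated basis and equate coefficients in (G − (-3/2)·I) g = f
solving from the highest basis element down gives g = -(8/3)x^3 + 18x^2 - 8x + 3
check: G g = -32x^2 + 12x
so G g − (-3/2)·g = -4x^3 - 5x^2 + 9/2 = f ✓


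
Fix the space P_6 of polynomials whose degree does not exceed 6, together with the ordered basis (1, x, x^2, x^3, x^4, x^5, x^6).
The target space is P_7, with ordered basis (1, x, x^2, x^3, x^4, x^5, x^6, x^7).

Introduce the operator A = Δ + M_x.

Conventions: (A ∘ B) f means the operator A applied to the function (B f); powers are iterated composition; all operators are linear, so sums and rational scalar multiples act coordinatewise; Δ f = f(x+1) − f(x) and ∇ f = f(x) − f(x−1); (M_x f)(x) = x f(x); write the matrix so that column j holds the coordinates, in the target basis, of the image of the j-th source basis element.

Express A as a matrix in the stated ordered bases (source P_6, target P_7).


image of 1: x
image of x: x^2 + 1
image of x^2: x^3 + 2x + 1
image of x^3: x^4 + 3x^2 + 3x + 1
image of x^4: x^5 + 4x^3 + 6x^2 + 4x + 1
image of x^5: x^6 + 5x^4 + 10x^3 + 10x^2 + 5x + 1
image of x^6: x^7 + 6x^5 + 15x^4 + 20x^3 + 15x^2 + 6x + 1
each image's coordinates form column j of the matrix

the matrix is [[0, 1, 1, 1, 1, 1, 1]; [1, 0, 2, 3, 4, 5, 6]; [0, 1, 0, 3, 6, 10, 15]; [0, 0, 1, 0, 4, 10, 20]; [0, 0, 0, 1, 0, 5, 15]; [0, 0, 0, 0, 1, 0, 6]; [0, 0, 0, 0, 0, 1, 0]; [0, 0, 0, 0, 0, 0, 1]] (rows listed top to bottom)


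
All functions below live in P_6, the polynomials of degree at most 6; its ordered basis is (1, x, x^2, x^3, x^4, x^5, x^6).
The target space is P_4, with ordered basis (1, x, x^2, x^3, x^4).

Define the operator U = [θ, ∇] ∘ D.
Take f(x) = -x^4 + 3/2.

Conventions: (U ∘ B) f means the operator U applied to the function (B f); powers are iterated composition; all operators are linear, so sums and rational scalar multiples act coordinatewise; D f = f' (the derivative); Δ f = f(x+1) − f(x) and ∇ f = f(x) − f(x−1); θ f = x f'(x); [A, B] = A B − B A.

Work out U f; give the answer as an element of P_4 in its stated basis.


D f = -4x^3
∇ D f = -12x^2 + 12x - 4
θ ∇ D f = -24x^2 + 12x
θ D f = -12x^3
∇ θ D f = -36x^2 + 36x - 12
[θ, ∇] D f = 12x^2 - 24x + 12

the result is g(x) = 12x^2 - 24x + 12


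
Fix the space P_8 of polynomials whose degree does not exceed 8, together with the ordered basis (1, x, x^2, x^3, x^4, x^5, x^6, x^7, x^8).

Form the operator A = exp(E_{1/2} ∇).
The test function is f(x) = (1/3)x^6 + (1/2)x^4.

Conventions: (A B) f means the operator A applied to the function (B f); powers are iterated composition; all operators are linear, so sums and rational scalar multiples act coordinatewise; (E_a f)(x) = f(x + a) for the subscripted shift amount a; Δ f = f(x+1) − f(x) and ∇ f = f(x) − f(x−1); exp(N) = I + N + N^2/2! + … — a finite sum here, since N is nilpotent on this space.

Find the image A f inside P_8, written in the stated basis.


the result is g(x) = (1/3)x^6 + 2x^5 + (11/2)x^4 + (31/3)x^3 + 13x^2 + (77/8)x + 10/3

order-1 term: 2x^5 + (11/3)x^3 + (5/8)x
order-2 term: 5x^4 + 8x^2 + 5/6
order-3 term: (20/3)x^3 + 7x
order-4 term: 5x^2 + 13/6
order-5 term: 2x
order-6 term: 1/3
the series for exp(E_{1/2} ∇) f terminates at order 6
exp(E_{1/2} ∇) f = (1/3)x^6 + 2x^5 + (11/2)x^4 + (31/3)x^3 + 13x^2 + (77/8)x + 10/3


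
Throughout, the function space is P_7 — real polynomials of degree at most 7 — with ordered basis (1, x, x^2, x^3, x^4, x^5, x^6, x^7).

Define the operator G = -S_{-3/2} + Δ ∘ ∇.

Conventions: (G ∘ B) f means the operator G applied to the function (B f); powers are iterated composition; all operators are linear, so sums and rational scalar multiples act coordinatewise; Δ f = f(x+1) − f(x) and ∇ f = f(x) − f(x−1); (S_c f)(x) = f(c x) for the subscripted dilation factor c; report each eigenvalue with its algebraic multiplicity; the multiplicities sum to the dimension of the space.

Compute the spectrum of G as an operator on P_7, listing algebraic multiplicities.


image of 1: -1
image of x: (3/2)x
image of x^2: -(9/4)x^2 + 2
image of x^3: (27/8)x^3 + 6x
image of x^4: -(81/16)x^4 + 12x^2 + 2
image of x^5: (243/32)x^5 + 20x^3 + 10x
image of x^6: -(729/64)x^6 + 30x^4 + 30x^2 + 2
image of x^7: (2187/128)x^7 + 42x^5 + 70x^3 + 14x
the matrix is upper triangular; its diagonal is (-1, 3/2, -9/4, 27/8, -81/16, 243/32, -729/64, 2187/128)
for a triangular matrix the eigenvalues are the diagonal entries, with algebraic multiplicity their repetition count

λ = -729/64 (multiplicity 1), λ = -81/16 (multiplicity 1), λ = -9/4 (multiplicity 1), λ = -1 (multiplicity 1), λ = 3/2 (multiplicity 1), λ = 27/8 (multiplicity 1), λ = 243/32 (multiplicity 1), λ = 2187/128 (multiplicity 1)


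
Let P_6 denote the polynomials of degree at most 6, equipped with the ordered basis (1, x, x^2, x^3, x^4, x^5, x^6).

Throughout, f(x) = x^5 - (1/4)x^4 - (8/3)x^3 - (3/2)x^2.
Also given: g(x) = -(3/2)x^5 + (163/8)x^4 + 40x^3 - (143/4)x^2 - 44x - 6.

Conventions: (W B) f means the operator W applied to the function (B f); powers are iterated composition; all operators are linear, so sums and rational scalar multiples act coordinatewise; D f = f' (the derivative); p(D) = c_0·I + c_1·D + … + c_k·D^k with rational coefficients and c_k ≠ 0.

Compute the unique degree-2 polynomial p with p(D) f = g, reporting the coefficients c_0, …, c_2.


D^0 f = x^5 - (1/4)x^4 - (8/3)x^3 - (3/2)x^2
D^1 f = 5x^4 - x^3 - 8x^2 - 3x
D^2 f = 20x^3 - 3x^2 - 16x - 3
matching coefficients of g against c_0 f + c_1 Df + … from the top degree down determines the c_i
solution: c_0 = -3/2, c_1 = 4, c_2 = 2

c_0 = -3/2, c_1 = 4, c_2 = 2


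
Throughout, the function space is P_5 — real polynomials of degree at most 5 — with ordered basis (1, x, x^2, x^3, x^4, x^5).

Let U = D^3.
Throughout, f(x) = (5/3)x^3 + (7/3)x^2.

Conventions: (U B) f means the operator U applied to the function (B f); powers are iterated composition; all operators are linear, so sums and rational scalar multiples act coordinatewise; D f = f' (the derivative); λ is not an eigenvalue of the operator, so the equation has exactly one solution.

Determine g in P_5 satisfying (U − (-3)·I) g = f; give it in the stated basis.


the image equals g(x) = (5/9)x^3 + (7/9)x^2 - 10/9

write g with unknown coordinates in the stated basis and equate coefficients in (U − (-3)·I) g = f
solving from the highest basis element down gives g = (5/9)x^3 + (7/9)x^2 - 10/9
check: U g = 10/3
so U g − (-3)·g = (5/3)x^3 + (7/3)x^2 = f ✓


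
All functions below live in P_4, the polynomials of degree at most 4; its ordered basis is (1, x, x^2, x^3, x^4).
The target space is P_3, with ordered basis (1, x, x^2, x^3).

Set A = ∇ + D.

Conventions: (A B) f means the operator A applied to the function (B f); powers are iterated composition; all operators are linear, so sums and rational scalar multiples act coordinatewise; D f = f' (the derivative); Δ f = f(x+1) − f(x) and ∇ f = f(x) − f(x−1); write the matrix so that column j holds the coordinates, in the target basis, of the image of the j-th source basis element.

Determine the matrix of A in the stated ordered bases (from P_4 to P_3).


the matrix is [[0, 2, -1, 1, -1]; [0, 0, 4, -3, 4]; [0, 0, 0, 6, -6]; [0, 0, 0, 0, 8]] (rows listed top to bottom)

image of 1: 0
image of x: 2
image of x^2: 4x - 1
image of x^3: 6x^2 - 3x + 1
image of x^4: 8x^3 - 6x^2 + 4x - 1
each image's coordinates form column j of the matrix


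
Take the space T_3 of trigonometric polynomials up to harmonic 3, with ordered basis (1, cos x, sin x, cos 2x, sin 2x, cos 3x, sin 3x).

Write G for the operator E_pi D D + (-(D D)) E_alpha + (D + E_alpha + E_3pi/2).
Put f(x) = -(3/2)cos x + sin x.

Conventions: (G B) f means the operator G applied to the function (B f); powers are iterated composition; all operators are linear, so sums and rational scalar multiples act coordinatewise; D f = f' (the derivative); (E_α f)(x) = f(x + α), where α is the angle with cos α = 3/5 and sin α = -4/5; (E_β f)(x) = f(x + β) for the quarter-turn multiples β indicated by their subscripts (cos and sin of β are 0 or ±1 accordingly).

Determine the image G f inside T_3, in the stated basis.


D f = cos x + (3/2)sin x
D D f = (3/2)cos x - sin x
E_pi D D f = -(3/2)cos x + sin x
E_alpha f = -(17/10)cos x - (3/5)sin x
D E_alpha f = -(3/5)cos x + (17/10)sin x
D D E_alpha f = (17/10)cos x + (3/5)sin x
(-(D D)) E_alpha f = -(17/10)cos x - (3/5)sin x
D f = cos x + (3/2)sin x
E_alpha f = -(17/10)cos x - (3/5)sin x
E_3pi/2 f = -cos x - (3/2)sin x
(D + E_alpha + E_3pi/2) f = -(17/10)cos x - (3/5)sin x
(E_pi D D + (-(D D)) E_alpha + (D + E_alpha + E_3pi/2)) f = -(49/10)cos x - (1/5)sin x

the image equals g(x) = -(49/10)cos x - (1/5)sin x


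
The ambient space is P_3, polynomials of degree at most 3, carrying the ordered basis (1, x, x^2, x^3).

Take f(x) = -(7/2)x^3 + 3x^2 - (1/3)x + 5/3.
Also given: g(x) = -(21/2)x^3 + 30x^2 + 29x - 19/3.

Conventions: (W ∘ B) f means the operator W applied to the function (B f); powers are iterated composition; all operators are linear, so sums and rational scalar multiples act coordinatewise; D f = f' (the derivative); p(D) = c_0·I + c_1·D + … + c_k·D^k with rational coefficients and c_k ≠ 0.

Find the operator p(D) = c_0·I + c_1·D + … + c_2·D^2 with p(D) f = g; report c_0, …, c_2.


D^0 f = -(7/2)x^3 + 3x^2 - (1/3)x + 5/3
D^1 f = -(21/2)x^2 + 6x - 1/3
D^2 f = -21x + 6
matching coefficients of g against c_0 f + c_1 Df + … from the top degree down determines the c_i
solution: c_0 = 3, c_1 = -2, c_2 = -2

p(D) = 3·I − 2·D − 2·D^2, i.e. c_0 = 3, c_1 = -2, c_2 = -2


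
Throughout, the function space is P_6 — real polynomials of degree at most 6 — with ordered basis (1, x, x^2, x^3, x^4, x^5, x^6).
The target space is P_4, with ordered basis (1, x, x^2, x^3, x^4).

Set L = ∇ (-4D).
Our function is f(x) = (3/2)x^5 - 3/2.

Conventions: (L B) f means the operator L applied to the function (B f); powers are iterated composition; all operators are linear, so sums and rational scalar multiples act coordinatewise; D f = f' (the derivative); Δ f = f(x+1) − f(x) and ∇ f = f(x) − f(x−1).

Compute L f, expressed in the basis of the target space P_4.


the result is g(x) = -120x^3 + 180x^2 - 120x + 30

D f = (15/2)x^4
(-4D) f = -30x^4
∇ (-4D) f = -120x^3 + 180x^2 - 120x + 30


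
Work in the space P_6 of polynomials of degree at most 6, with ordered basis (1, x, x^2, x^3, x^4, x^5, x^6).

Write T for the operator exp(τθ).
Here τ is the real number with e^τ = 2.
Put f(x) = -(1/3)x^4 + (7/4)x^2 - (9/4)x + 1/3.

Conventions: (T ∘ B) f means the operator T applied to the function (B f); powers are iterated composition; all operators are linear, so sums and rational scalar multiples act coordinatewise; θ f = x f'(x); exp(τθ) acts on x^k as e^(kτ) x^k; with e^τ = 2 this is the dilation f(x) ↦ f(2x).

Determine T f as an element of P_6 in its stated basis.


the image equals g(x) = -(16/3)x^4 + 7x^2 - (9/2)x + 1/3

exp(τθ) x^k = e^(kτ) x^k; with e^τ = 2 this sends x^k to 2^k x^k
x ↦ 2 x
x^2 ↦ 4 x^2
x^4 ↦ 16 x^4
applying this coordinatewise to f: exp(τθ) f = -(16/3)x^4 + 7x^2 - (9/2)x + 1/3


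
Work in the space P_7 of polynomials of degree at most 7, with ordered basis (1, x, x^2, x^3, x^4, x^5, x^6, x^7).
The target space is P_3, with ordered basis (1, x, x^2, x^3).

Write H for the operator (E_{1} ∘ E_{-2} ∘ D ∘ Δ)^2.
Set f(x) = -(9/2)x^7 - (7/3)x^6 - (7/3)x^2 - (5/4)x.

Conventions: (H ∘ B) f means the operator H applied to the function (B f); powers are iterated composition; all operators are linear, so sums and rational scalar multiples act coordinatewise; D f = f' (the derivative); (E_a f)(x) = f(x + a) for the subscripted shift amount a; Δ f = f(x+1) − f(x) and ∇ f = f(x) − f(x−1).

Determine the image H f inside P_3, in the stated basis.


Δ f = -(63/2)x^6 - (217/2)x^5 - (385/2)x^4 - (1225/6)x^3 - (259/2)x^2 - (301/6)x - 125/12
D Δ f = -189x^5 - (1085/2)x^4 - 770x^3 - (1225/2)x^2 - 259x - 301/6
E_{-2} D Δ f = -189x^5 + (2695/2)x^4 - 3990x^3 + (12215/2)x^2 - 4809x + 9275/6
E_{1} (E_{-2} ∘ D ∘ Δ) f = -189x^5 + (805/2)x^4 - 490x^3 + (665/2)x^2 - 119x + 77/6
Δ (E_{1} ∘ E_{-2} ∘ D ∘ Δ) f = -945x^4 - 280x^3 - 945x^2 - 140x - 63
D Δ (E_{1} ∘ E_{-2} ∘ D ∘ Δ) f = -3780x^3 - 840x^2 - 1890x - 140
E_{-2} D Δ (E_{1} ∘ E_{-2} ∘ D ∘ Δ) f = -3780x^3 + 21840x^2 - 43890x + 30520
E_{1} (E_{-2} ∘ D ∘ Δ) (E_{1} ∘ E_{-2} ∘ D ∘ Δ) f = -3780x^3 + 10500x^2 - 11550x + 4690

the image equals g(x) = -3780x^3 + 10500x^2 - 11550x + 4690
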